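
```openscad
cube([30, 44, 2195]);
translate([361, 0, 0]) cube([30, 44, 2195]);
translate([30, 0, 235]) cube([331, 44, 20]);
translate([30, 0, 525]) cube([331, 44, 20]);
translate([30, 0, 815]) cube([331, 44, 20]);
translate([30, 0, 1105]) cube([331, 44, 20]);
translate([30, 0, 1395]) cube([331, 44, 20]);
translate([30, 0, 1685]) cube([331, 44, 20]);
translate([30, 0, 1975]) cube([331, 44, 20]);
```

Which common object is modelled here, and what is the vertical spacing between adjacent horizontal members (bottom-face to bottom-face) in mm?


A ladder. The rung spacing is 290 mm.

Two tall 30×44 posts with 7 short bars between them — a ladder. Adjacent rungs sit at z = 235 and z = 525, so the spacing is 525 − 235 = 290 mm.


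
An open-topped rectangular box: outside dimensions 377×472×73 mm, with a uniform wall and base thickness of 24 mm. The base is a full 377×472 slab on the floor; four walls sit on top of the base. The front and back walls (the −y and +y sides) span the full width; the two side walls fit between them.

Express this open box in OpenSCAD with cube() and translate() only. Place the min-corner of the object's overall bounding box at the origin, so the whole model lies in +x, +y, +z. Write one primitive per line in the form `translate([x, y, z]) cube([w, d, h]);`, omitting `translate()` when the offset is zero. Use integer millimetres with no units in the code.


cube([377, 472, 24]);
translate([0, 0, 24]) cube([377, 24, 49]);
translate([0, 448, 24]) cube([377, 24, 49]);
translate([0, 24, 24]) cube([24, 424, 49]);
translate([353, 24, 24]) cube([24, 424, 49]);


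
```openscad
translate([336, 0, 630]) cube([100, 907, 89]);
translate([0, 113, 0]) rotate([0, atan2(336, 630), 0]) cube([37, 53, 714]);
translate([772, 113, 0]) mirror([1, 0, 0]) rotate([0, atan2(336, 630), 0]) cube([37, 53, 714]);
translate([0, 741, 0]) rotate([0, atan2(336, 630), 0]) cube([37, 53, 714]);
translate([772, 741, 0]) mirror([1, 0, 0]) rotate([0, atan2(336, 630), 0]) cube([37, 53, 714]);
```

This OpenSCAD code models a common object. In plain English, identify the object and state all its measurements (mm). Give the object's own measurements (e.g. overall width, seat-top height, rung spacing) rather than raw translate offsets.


A sawhorse. A 100×907×89 mm beam (x, y, z) sits on two A-frame leg pairs. Each pair is two raked legs of 37×53 mm section (53 mm along y) splaying symmetrically in x. Each leg rises 630 mm vertically over 336 mm of horizontal reach and is 714 mm long along its own axis. Every leg's outer bottom edge rests on the floor and its outer top edge meets a bottom edge of the beam — the left legs (tilting toward +x) meet the beam's −x bottom edge, the right legs (their mirror images, tilting toward −x) meet its +x bottom edge — so the leg tops tuck under the beam, the beam's underside is 630 mm above the floor, and the feet are 772 mm apart outside-to-outside with the beam centred between them. The two leg pairs are set in 113 mm from either end of the beam.


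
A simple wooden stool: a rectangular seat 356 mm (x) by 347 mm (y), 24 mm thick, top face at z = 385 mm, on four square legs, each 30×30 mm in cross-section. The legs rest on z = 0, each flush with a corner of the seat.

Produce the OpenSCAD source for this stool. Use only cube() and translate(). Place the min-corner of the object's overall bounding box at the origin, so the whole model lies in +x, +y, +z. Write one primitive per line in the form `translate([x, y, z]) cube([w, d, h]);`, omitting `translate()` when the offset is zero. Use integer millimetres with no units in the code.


translate([0, 0, 361]) cube([356, 347, 24]);
cube([30, 30, 361]);
translate([326, 0, 0]) cube([30, 30, 361]);
translate([0, 317, 0]) cube([30, 30, 361]);
translate([326, 317, 0]) cube([30, 30, 361]);


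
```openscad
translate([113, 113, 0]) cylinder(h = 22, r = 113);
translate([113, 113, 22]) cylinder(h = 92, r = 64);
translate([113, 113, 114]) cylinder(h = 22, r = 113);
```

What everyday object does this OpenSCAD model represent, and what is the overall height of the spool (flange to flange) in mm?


A spool. The overall height is 136 mm.

Three coaxial cylinders, large–small–large — a spool. Two 22 mm flanges and a 92 mm core give 22 + 92 + 22 = 136 mm.


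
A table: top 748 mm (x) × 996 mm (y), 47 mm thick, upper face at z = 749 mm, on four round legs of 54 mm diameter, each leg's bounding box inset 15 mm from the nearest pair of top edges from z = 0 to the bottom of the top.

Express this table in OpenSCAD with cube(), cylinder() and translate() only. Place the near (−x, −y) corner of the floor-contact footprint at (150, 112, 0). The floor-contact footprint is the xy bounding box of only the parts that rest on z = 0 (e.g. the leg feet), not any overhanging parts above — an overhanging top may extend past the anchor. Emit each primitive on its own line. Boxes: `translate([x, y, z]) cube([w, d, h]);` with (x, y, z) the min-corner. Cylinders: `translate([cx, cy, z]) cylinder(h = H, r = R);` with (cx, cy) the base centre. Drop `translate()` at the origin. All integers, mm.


// leg_h = 749 - 47 = 702
translate([135, 97, 702]) cube([748, 996, 47]);
translate([177, 139, 0]) cylinder(h = 702, r = 27);
translate([841, 139, 0]) cylinder(h = 702, r = 27);
translate([177, 1051, 0]) cylinder(h = 702, r = 27);
translate([841, 1051, 0]) cylinder(h = 702, r = 27);


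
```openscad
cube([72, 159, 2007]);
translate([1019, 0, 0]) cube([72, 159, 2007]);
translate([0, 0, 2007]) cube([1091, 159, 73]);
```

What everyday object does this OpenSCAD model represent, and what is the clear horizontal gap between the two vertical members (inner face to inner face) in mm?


A door frame. The clear opening width is 947 mm.

Two 2007 mm tall posts with a header on top — a door frame. The left jamb is 72 mm wide at x = 0; the right jamb starts at x = 1019. The clear opening is 1019 − 72 = 947 mm.


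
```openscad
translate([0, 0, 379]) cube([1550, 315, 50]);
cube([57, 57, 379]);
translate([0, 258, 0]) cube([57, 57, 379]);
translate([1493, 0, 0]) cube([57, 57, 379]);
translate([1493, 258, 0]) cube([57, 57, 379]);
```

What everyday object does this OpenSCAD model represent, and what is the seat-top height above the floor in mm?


A bench. The seat-top height is 429 mm.

A long slab on four corner posts — a bench. The slab sits at z = 379 with thickness 50, so the top is 379 + 50 = 429 mm.


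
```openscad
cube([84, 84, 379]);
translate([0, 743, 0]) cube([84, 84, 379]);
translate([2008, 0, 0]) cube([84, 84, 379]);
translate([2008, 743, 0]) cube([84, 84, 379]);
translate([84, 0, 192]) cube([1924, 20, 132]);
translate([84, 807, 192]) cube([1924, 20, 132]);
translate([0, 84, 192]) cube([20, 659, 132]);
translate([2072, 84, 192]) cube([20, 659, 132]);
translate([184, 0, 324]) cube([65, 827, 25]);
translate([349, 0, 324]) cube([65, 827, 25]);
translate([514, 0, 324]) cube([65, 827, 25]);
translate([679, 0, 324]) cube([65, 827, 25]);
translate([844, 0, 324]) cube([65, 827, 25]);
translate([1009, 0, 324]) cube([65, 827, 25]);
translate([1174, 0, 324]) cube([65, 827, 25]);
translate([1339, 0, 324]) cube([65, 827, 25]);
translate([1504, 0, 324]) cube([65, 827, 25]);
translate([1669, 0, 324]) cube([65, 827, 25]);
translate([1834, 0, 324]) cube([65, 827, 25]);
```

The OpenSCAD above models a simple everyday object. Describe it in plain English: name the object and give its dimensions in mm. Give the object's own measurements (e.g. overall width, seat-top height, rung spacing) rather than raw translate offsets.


A bed frame 2092 mm long (x) by 827 mm wide (y). Four 84×84 mm corner posts, 379 mm tall, at the corners of the footprint. Four rails of 20 mm thickness and 132 mm height run between adjacent posts with their undersides at z = 192 mm, their outer faces flush with the outside of the frame (the two x-running rails run between the posts' inner faces; the two y-running rails run between the posts' inner faces). 11 slats, each 65 mm wide (x) and 25 mm thick, lie across the top of the two x-running rails, running the full 827 mm width of the frame in y; along x they sit between the end posts with a 100 mm gap after the −x posts and between neighbouring slats, leaving 109 mm before the +x posts.


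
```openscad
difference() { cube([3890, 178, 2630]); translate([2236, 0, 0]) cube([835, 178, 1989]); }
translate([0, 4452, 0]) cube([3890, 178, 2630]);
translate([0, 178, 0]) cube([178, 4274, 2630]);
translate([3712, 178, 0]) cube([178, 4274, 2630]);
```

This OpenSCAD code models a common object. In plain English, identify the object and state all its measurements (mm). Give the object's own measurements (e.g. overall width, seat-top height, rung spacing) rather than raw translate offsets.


A single room: four walls, each 2630 mm tall and 178 mm thick, enclosing an outside footprint 3890×4630 mm (x × y), no floor or roof. The front and back walls (−y and +y sides) run the full x-width; the side walls fit between their inner faces. A door opening 835 mm wide and 1989 mm tall is cut through the front wall from the floor up, its −x edge 2236 mm from the wall's −x end.


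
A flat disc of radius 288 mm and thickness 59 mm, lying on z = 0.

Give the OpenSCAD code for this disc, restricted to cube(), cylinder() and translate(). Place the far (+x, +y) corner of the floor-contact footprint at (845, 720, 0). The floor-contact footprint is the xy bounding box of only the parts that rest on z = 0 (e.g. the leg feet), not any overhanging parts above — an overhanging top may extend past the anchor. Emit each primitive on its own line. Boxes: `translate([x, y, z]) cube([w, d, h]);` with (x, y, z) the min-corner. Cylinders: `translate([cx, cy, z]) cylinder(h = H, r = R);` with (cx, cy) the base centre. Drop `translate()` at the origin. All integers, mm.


translate([557, 432, 0]) cylinder(h = 59, r = 288);


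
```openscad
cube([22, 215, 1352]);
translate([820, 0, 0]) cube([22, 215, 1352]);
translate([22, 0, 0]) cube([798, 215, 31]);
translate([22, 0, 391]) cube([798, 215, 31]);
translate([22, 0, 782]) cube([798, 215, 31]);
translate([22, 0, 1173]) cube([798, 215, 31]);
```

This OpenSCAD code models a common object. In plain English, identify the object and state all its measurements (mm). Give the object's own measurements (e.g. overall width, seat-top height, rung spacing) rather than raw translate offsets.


An open bookshelf. Two side panels, each 22 mm thick, 215 mm deep and 1352 mm tall, stand 842 mm apart (outside-to-outside). Between them sit 4 shelves, each 31 mm thick and 215 mm deep, spanning the full gap between the sides. The bottom shelf rests on the floor (its underside at z = 0) and the clear gap between one shelf's top and the next shelf's underside is 360 mm.


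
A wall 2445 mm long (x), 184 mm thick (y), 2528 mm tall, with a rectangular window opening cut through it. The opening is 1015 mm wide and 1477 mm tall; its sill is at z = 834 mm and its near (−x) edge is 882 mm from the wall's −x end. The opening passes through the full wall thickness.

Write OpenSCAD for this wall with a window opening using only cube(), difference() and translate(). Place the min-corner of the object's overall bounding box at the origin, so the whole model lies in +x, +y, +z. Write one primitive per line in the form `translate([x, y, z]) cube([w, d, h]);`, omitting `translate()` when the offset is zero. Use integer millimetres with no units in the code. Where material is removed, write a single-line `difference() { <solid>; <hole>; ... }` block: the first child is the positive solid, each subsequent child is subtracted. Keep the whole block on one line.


difference() { cube([2445, 184, 2528]); translate([882, 0, 834]) cube([1015, 184, 1477]); }


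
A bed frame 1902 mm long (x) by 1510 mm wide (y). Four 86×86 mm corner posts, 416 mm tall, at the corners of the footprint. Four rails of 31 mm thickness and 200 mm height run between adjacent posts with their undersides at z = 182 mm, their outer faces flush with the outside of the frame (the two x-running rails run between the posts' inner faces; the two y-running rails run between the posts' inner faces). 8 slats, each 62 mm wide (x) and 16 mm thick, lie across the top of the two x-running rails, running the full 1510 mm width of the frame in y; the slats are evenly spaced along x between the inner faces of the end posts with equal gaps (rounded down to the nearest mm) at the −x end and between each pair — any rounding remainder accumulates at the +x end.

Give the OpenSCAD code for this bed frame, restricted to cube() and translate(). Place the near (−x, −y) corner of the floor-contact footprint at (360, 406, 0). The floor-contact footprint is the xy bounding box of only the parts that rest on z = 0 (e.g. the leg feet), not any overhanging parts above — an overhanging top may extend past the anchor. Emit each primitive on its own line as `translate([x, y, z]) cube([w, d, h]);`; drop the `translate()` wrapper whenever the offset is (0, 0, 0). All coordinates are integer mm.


translate([360, 406, 0]) cube([86, 86, 416]);
translate([360, 1830, 0]) cube([86, 86, 416]);
translate([2176, 406, 0]) cube([86, 86, 416]);
translate([2176, 1830, 0]) cube([86, 86, 416]);
translate([446, 406, 182]) cube([1730, 31, 200]);
translate([446, 1885, 182]) cube([1730, 31, 200]);
translate([360, 492, 182]) cube([31, 1338, 200]);
translate([2231, 492, 182]) cube([31, 1338, 200]);
translate([583, 406, 382]) cube([62, 1510, 16]);
translate([782, 406, 382]) cube([62, 1510, 16]);
translate([981, 406, 382]) cube([62, 1510, 16]);
translate([1180, 406, 382]) cube([62, 1510, 16]);
translate([1379, 406, 382]) cube([62, 1510, 16]);
translate([1578, 406, 382]) cube([62, 1510, 16]);
translate([1777, 406, 382]) cube([62, 1510, 16]);
translate([1976, 406, 382]) cube([62, 1510, 16]);


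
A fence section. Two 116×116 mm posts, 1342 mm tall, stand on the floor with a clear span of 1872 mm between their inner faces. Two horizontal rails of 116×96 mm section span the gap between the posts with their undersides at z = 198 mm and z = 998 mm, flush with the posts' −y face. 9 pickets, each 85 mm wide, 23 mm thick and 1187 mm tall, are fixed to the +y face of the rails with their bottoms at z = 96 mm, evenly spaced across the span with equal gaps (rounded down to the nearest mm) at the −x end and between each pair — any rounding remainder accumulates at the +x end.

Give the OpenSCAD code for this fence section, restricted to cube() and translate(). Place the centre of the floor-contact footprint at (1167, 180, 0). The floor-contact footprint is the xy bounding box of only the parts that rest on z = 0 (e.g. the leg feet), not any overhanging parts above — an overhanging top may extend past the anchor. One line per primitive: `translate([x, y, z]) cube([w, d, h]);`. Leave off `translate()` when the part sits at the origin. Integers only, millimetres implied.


translate([115, 122, 0]) cube([116, 116, 1342]);
translate([2103, 122, 0]) cube([116, 116, 1342]);
translate([231, 122, 198]) cube([1872, 116, 96]);
translate([231, 122, 998]) cube([1872, 116, 96]);
translate([341, 238, 96]) cube([85, 23, 1187]);
translate([536, 238, 96]) cube([85, 23, 1187]);
translate([731, 238, 96]) cube([85, 23, 1187]);
translate([926, 238, 96]) cube([85, 23, 1187]);
translate([1121, 238, 96]) cube([85, 23, 1187]);
translate([1316, 238, 96]) cube([85, 23, 1187]);
translate([1511, 238, 96]) cube([85, 23, 1187]);
translate([1706, 238, 96]) cube([85, 23, 1187]);
translate([1901, 238, 96]) cube([85, 23, 1187]);


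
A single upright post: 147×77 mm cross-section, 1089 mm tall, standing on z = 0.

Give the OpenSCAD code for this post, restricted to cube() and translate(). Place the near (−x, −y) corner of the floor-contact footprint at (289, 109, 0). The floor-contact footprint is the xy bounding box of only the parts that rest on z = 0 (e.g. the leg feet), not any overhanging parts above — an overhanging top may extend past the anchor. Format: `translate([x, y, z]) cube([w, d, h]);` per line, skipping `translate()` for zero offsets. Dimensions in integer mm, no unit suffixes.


translate([289, 109, 0]) cube([147, 77, 1089]);


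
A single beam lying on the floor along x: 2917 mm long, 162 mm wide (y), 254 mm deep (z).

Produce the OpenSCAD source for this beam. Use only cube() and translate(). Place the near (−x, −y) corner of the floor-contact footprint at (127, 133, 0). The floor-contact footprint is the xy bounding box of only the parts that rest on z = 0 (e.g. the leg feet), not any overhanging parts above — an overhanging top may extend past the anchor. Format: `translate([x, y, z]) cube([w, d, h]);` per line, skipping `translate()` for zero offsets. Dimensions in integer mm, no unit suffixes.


translate([127, 133, 0]) cube([2917, 162, 254]);


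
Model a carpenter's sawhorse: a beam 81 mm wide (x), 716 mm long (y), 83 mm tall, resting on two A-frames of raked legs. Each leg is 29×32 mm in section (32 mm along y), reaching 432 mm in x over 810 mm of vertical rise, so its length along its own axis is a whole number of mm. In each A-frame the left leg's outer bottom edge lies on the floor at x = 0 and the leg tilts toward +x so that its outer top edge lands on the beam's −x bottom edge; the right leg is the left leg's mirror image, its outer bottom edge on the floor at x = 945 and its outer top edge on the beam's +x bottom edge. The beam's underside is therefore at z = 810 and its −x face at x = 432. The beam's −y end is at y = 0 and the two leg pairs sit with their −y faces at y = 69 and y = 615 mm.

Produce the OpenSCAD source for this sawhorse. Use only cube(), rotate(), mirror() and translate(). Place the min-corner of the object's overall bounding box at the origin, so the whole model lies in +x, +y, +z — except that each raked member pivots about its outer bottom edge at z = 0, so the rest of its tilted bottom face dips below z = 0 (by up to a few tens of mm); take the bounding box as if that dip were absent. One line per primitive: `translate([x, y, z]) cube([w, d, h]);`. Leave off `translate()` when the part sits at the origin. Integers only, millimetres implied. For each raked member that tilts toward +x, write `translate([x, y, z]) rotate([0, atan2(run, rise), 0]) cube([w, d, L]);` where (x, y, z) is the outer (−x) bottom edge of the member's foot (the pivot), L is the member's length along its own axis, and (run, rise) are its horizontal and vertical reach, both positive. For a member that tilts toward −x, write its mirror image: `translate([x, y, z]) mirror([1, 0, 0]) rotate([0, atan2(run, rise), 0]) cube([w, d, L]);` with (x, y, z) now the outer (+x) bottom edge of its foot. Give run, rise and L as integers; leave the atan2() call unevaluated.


translate([432, 0, 810]) cube([81, 716, 83]);
translate([0, 69, 0]) rotate([0, atan2(432, 810), 0]) cube([29, 32, 918]);
translate([945, 69, 0]) mirror([1, 0, 0]) rotate([0, atan2(432, 810), 0]) cube([29, 32, 918]);
translate([0, 615, 0]) rotate([0, atan2(432, 810), 0]) cube([29, 32, 918]);
translate([945, 615, 0]) mirror([1, 0, 0]) rotate([0, atan2(432, 810), 0]) cube([29, 32, 918]);


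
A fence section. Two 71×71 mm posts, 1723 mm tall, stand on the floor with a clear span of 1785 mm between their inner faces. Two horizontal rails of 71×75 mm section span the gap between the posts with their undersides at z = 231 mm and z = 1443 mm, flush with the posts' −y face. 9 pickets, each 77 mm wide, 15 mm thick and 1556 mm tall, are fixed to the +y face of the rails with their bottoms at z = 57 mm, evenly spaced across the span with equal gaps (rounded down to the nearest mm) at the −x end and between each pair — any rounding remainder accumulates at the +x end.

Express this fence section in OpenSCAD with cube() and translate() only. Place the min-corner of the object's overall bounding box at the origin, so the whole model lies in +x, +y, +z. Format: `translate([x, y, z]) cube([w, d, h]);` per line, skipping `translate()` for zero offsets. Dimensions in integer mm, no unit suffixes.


cube([71, 71, 1723]);
translate([1856, 0, 0]) cube([71, 71, 1723]);
translate([71, 0, 231]) cube([1785, 71, 75]);
translate([71, 0, 1443]) cube([1785, 71, 75]);
translate([180, 71, 57]) cube([77, 15, 1556]);
translate([366, 71, 57]) cube([77, 15, 1556]);
translate([552, 71, 57]) cube([77, 15, 1556]);
translate([738, 71, 57]) cube([77, 15, 1556]);
translate([924, 71, 57]) cube([77, 15, 1556]);
translate([1110, 71, 57]) cube([77, 15, 1556]);
translate([1296, 71, 57]) cube([77, 15, 1556]);
translate([1482, 71, 57]) cube([77, 15, 1556]);
translate([1668, 71, 57]) cube([77, 15, 1556]);


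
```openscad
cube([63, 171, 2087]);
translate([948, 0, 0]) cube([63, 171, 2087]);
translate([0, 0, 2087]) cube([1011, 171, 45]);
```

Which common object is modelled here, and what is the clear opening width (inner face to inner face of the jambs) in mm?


A door frame. The clear opening width is 885 mm.

Two 2087 mm tall posts with a header on top — a door frame. The left jamb is 63 mm wide at x = 0; the right jamb starts at x = 948. The clear opening is 948 − 63 = 885 mm.


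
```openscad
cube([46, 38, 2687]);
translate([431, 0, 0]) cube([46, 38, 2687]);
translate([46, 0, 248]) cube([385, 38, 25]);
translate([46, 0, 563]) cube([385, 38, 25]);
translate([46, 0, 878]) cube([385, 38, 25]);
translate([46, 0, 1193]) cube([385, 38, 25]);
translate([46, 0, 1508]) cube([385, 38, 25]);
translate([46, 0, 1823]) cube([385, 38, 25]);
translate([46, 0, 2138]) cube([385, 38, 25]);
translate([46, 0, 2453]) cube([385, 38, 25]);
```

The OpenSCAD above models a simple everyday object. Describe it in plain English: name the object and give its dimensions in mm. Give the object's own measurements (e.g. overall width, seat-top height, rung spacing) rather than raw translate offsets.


A straight ladder. Two 46×38 mm vertical rails, 2687 mm tall, stand 477 mm apart (outside-to-outside) with their front faces coplanar on the −y side. 8 rungs, each 38 mm deep and 25 mm tall, span between the inner faces of the rails, front faces flush with the rails. The lowest rung's underside is at z = 248 mm and rungs are spaced 315 mm apart (underside to underside).


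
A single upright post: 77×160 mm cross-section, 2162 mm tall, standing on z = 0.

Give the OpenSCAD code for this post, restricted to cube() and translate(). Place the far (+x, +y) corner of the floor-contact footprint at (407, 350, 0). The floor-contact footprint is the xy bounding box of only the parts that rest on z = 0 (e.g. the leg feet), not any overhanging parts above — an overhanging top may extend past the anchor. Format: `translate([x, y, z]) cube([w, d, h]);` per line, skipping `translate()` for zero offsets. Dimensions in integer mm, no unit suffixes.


translate([330, 190, 0]) cube([77, 160, 2162]);


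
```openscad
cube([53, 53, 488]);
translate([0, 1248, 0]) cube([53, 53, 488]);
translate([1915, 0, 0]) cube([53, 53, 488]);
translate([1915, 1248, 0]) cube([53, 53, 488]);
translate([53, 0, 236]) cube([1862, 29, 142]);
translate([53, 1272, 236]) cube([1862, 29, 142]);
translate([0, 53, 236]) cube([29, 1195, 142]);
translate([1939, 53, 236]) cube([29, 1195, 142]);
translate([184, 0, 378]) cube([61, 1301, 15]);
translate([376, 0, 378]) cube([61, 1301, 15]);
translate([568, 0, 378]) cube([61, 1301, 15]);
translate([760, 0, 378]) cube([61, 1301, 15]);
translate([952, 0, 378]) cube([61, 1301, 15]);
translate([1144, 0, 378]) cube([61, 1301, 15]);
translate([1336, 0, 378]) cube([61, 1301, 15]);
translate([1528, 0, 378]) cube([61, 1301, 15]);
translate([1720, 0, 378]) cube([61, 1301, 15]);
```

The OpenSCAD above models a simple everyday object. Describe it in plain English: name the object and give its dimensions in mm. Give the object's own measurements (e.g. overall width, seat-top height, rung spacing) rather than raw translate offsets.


A bed frame 1968 mm long (x) by 1301 mm wide (y). Four 53×53 mm corner posts, 488 mm tall, at the corners of the footprint. Four rails of 29 mm thickness and 142 mm height run between adjacent posts with their undersides at z = 236 mm, their outer faces flush with the outside of the frame (the two x-running rails run between the posts' inner faces; the two y-running rails run between the posts' inner faces). 9 slats, each 61 mm wide (x) and 15 mm thick, lie across the top of the two x-running rails, running the full 1301 mm width of the frame in y; along x they sit between the end posts with a 131 mm gap after the −x posts and between neighbouring slats, leaving 134 mm before the +x posts.


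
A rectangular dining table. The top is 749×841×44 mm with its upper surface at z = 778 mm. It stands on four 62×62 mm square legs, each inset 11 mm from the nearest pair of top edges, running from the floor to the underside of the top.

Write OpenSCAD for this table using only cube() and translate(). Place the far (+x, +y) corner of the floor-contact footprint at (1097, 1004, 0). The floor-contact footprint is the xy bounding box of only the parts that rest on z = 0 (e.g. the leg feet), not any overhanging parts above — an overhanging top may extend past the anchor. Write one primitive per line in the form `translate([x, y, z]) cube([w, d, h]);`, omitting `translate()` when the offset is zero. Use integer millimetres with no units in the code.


translate([359, 174, 734]) cube([749, 841, 44]);
translate([370, 185, 0]) cube([62, 62, 734]);
translate([1035, 185, 0]) cube([62, 62, 734]);
translate([370, 942, 0]) cube([62, 62, 734]);
translate([1035, 942, 0]) cube([62, 62, 734]);


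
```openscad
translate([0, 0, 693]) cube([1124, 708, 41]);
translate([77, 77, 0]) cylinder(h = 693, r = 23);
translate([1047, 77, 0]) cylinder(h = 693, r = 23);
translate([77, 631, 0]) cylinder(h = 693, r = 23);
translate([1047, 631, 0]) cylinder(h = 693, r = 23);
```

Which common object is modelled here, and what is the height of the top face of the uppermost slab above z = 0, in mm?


A table. The table height is 734 mm.

A 1124×708×41 slab sits at z = 693 on four Ø46 mm round legs — a table. The top surface is at 693 + 41 = 734 mm.


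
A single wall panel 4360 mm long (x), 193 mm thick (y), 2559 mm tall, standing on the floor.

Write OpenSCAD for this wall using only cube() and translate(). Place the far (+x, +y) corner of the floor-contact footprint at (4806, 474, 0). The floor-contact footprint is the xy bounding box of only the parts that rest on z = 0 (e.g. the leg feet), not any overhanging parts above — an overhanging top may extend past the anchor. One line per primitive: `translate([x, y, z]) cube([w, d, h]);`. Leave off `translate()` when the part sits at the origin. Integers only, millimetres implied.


translate([446, 281, 0]) cube([4360, 193, 2559]);


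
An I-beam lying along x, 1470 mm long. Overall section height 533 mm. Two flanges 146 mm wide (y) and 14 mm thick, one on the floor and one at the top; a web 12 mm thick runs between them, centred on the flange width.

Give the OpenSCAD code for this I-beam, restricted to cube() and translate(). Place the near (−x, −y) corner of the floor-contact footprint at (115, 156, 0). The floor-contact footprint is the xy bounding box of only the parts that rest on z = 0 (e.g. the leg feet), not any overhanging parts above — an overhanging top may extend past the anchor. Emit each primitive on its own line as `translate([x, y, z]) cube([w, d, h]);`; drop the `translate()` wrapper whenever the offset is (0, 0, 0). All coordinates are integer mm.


translate([115, 156, 0]) cube([1470, 146, 14]);
translate([115, 223, 14]) cube([1470, 12, 505]);
translate([115, 156, 519]) cube([1470, 146, 14]);


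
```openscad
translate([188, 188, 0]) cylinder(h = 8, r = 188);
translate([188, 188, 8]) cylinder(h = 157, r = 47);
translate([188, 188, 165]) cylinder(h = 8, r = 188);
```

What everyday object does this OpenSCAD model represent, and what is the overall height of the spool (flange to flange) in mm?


A spool. The overall height is 173 mm.

Three coaxial cylinders, large–small–large — a spool. Two 8 mm flanges and a 157 mm core give 8 + 157 + 8 = 173 mm.


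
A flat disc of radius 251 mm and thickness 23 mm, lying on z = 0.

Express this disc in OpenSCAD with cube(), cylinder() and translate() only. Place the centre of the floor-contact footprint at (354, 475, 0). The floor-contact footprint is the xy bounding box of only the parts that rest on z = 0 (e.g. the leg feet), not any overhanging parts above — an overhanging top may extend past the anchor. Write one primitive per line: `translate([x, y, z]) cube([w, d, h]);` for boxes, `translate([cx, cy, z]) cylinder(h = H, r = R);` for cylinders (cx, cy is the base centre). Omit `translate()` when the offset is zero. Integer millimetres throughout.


translate([354, 475, 0]) cylinder(h = 23, r = 251);


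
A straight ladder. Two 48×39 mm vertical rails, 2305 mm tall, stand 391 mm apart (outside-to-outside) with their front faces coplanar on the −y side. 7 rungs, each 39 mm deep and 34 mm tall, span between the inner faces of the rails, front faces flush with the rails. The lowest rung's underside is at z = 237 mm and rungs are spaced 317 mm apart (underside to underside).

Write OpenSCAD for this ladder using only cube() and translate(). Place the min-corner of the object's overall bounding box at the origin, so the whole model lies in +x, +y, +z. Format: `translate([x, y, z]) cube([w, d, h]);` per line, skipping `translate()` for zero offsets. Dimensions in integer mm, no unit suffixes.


cube([48, 39, 2305]);
translate([343, 0, 0]) cube([48, 39, 2305]);
translate([48, 0, 237]) cube([295, 39, 34]);
translate([48, 0, 554]) cube([295, 39, 34]);
translate([48, 0, 871]) cube([295, 39, 34]);
translate([48, 0, 1188]) cube([295, 39, 34]);
translate([48, 0, 1505]) cube([295, 39, 34]);
translate([48, 0, 1822]) cube([295, 39, 34]);
translate([48, 0, 2139]) cube([295, 39, 34]);


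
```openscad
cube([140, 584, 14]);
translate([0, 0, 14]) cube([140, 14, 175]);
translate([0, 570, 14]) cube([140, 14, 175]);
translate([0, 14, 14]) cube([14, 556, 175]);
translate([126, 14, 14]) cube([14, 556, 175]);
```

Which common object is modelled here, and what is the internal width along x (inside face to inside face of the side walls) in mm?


An open box. The internal width is 112 mm.

A 140×584 base slab with four walls standing on it — an open box. The base is 140 mm wide and the walls are 14 mm thick, so the internal width is 140 − 2 × 14 = 112 mm.


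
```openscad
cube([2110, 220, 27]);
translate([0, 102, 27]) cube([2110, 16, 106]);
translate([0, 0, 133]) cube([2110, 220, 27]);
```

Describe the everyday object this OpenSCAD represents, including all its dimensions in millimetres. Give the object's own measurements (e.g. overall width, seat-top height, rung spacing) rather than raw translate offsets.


An I-beam lying along x, 2110 mm long. Overall section height 160 mm. Two flanges 220 mm wide (y) and 27 mm thick, one on the floor and one at the top; a web 16 mm thick runs between them, centred on the flange width.


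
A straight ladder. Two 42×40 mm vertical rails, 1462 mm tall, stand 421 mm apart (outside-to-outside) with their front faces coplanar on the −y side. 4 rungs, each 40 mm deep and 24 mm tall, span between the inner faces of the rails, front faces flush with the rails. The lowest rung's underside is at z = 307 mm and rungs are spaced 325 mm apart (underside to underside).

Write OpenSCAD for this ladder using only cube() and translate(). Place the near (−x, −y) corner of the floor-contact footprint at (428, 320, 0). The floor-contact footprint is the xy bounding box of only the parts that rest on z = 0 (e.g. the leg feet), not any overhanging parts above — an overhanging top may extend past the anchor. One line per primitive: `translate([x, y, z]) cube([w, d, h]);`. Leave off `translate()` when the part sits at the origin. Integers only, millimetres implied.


translate([428, 320, 0]) cube([42, 40, 1462]);
translate([807, 320, 0]) cube([42, 40, 1462]);
translate([470, 320, 307]) cube([337, 40, 24]);
translate([470, 320, 632]) cube([337, 40, 24]);
translate([470, 320, 957]) cube([337, 40, 24]);
translate([470, 320, 1282]) cube([337, 40, 24]);


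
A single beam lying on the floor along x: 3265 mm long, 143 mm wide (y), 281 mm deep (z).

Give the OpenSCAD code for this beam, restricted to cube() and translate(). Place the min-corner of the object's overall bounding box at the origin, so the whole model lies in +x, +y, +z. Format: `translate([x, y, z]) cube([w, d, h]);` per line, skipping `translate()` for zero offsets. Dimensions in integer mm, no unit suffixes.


cube([3265, 143, 281]);


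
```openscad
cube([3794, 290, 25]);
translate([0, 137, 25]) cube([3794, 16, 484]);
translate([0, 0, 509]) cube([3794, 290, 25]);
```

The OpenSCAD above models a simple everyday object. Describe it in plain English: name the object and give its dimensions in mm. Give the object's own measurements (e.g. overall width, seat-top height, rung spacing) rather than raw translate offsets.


An I-beam lying along x, 3794 mm long. Overall section height 534 mm. Two flanges 290 mm wide (y) and 25 mm thick, one on the floor and one at the top; a web 16 mm thick runs between them, centred on the flange width.


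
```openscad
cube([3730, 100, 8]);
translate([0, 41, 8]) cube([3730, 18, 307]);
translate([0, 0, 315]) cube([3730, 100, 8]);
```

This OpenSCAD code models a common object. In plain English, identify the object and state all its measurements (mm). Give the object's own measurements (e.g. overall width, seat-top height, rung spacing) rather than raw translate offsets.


An I-beam lying along x, 3730 mm long. Overall section height 323 mm. Two flanges 100 mm wide (y) and 8 mm thick, one on the floor and one at the top; a web 18 mm thick runs between them, centred on the flange width.


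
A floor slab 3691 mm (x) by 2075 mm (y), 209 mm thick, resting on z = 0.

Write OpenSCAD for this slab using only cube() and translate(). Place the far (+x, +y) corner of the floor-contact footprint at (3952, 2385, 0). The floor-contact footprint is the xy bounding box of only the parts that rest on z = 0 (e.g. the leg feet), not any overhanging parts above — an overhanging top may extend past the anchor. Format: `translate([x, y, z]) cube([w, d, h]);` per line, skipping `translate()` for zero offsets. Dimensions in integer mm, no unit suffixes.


translate([261, 310, 0]) cube([3691, 2075, 209]);


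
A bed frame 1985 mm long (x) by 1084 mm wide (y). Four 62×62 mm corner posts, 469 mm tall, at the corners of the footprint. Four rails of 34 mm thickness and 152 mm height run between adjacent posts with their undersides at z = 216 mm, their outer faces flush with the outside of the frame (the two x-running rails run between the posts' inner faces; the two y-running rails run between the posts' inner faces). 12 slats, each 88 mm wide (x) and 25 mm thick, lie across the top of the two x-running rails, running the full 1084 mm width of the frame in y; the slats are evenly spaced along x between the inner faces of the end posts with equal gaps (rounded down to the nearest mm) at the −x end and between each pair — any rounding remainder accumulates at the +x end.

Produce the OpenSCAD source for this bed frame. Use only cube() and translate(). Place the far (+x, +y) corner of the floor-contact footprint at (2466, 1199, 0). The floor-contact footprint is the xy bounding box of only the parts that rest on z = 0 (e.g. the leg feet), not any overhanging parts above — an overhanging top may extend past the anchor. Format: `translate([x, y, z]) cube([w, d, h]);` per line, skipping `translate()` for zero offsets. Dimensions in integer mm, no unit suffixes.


translate([481, 115, 0]) cube([62, 62, 469]);
translate([481, 1137, 0]) cube([62, 62, 469]);
translate([2404, 115, 0]) cube([62, 62, 469]);
translate([2404, 1137, 0]) cube([62, 62, 469]);
translate([543, 115, 216]) cube([1861, 34, 152]);
translate([543, 1165, 216]) cube([1861, 34, 152]);
translate([481, 177, 216]) cube([34, 960, 152]);
translate([2432, 177, 216]) cube([34, 960, 152]);
translate([604, 115, 368]) cube([88, 1084, 25]);
translate([753, 115, 368]) cube([88, 1084, 25]);
translate([902, 115, 368]) cube([88, 1084, 25]);
translate([1051, 115, 368]) cube([88, 1084, 25]);
translate([1200, 115, 368]) cube([88, 1084, 25]);
translate([1349, 115, 368]) cube([88, 1084, 25]);
translate([1498, 115, 368]) cube([88, 1084, 25]);
translate([1647, 115, 368]) cube([88, 1084, 25]);
translate([1796, 115, 368]) cube([88, 1084, 25]);
translate([1945, 115, 368]) cube([88, 1084, 25]);
translate([2094, 115, 368]) cube([88, 1084, 25]);
translate([2243, 115, 368]) cube([88, 1084, 25]);


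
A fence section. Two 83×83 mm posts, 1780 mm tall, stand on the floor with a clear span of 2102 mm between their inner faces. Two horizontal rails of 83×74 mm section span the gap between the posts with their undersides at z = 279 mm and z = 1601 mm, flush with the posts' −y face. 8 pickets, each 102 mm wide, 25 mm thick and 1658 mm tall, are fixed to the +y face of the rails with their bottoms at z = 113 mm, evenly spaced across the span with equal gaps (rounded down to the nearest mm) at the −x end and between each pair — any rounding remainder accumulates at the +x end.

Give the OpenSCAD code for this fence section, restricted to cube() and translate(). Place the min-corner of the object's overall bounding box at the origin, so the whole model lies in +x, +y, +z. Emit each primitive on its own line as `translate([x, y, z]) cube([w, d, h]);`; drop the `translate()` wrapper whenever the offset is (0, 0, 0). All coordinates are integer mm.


cube([83, 83, 1780]);
translate([2185, 0, 0]) cube([83, 83, 1780]);
translate([83, 0, 279]) cube([2102, 83, 74]);
translate([83, 0, 1601]) cube([2102, 83, 74]);
translate([225, 83, 113]) cube([102, 25, 1658]);
translate([469, 83, 113]) cube([102, 25, 1658]);
translate([713, 83, 113]) cube([102, 25, 1658]);
translate([957, 83, 113]) cube([102, 25, 1658]);
translate([1201, 83, 113]) cube([102, 25, 1658]);
translate([1445, 83, 113]) cube([102, 25, 1658]);
translate([1689, 83, 113]) cube([102, 25, 1658]);
translate([1933, 83, 113]) cube([102, 25, 1658]);


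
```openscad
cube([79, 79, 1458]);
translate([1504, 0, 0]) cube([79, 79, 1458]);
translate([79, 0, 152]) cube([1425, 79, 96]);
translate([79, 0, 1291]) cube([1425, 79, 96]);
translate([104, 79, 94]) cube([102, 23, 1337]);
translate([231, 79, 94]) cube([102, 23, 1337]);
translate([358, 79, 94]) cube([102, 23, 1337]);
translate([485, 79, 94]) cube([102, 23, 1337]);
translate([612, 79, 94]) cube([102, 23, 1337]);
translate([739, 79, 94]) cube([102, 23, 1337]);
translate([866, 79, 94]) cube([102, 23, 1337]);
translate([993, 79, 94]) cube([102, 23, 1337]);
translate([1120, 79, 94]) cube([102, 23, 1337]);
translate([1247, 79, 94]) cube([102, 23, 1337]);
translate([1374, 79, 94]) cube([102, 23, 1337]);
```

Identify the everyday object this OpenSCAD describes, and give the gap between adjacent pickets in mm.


A fence section. The picket gap is 25 mm.

Two posts, two rails, 11 pickets — a fence section. Span 1425 mm holds 11 pickets of 102 mm with 12 equal gaps: ⌊(1425 − 11·102) / 12⌋ = 25 mm.


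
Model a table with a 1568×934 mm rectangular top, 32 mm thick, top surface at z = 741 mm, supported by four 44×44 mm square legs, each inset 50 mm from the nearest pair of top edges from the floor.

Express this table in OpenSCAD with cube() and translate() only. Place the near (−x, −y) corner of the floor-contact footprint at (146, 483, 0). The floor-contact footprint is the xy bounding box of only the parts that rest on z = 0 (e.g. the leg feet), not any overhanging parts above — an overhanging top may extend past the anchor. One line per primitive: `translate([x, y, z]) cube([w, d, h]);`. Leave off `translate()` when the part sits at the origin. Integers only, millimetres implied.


translate([96, 433, 709]) cube([1568, 934, 32]);
translate([146, 483, 0]) cube([44, 44, 709]);
translate([1570, 483, 0]) cube([44, 44, 709]);
translate([146, 1273, 0]) cube([44, 44, 709]);
translate([1570, 1273, 0]) cube([44, 44, 709]);
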